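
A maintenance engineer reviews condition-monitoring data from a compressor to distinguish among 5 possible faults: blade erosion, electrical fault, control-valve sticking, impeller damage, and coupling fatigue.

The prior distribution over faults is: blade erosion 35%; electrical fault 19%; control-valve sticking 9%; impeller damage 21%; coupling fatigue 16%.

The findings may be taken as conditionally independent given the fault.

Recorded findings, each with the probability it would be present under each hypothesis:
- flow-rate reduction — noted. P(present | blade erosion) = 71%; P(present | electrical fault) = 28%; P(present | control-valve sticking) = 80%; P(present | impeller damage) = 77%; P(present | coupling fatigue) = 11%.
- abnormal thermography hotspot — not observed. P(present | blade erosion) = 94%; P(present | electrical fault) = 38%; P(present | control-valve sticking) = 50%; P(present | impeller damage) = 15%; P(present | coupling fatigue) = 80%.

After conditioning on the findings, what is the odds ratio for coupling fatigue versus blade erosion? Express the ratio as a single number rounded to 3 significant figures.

0.236

Posterior odds equal prior odds times the likelihood ratio; only the two competing hypotheses matter (using 1 − P(present | H) for each absent finding).
  coupling fatigue: 0.16 × 0.11 × (1 − 0.80) = 0.00352
  blade erosion: 0.35 × 0.71 × (1 − 0.94) = 0.01491
Odds(coupling fatigue : blade erosion) = 0.00352 / 0.01491 ≈ 0.236.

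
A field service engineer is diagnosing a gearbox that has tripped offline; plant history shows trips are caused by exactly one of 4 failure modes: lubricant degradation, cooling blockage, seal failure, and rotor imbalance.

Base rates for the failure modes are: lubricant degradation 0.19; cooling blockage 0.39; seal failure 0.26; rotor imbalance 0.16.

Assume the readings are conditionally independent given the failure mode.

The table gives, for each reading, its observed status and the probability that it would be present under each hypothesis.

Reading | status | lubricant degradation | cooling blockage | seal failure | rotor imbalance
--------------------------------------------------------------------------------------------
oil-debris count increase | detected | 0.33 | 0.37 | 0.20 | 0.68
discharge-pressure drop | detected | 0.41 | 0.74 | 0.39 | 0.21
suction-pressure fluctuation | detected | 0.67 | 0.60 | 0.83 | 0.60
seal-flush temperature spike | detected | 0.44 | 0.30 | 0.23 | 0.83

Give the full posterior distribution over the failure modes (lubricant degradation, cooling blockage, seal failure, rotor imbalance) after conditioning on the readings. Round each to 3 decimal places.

For each hypothesis, the unnormalized posterior weight is prior × product of the reading likelihoods:
  lubricant degradation: 0.19 × 0.33 × 0.41 × 0.67 × 0.44 = 0.0075784
  cooling blockage: 0.39 × 0.37 × 0.74 × 0.60 × 0.30 = 0.019221
  seal failure: 0.26 × 0.20 × 0.39 × 0.83 × 0.23 = 0.0038715
  rotor imbalance: 0.16 × 0.68 × 0.21 × 0.60 × 0.83 = 0.011378
Normalizing constant Z = 0.0075784 + 0.019221 + 0.0038715 + 0.011378 = 0.042049.
P(lubricant degradation | evidence) = 0.0075784 / 0.042049 ≈ 0.180
P(cooling blockage | evidence) = 0.019221 / 0.042049 ≈ 0.457
P(seal failure | evidence) = 0.0038715 / 0.042049 ≈ 0.092
P(rotor imbalance | evidence) = 0.011378 / 0.042049 ≈ 0.271

0.180, 0.457, 0.092, 0.271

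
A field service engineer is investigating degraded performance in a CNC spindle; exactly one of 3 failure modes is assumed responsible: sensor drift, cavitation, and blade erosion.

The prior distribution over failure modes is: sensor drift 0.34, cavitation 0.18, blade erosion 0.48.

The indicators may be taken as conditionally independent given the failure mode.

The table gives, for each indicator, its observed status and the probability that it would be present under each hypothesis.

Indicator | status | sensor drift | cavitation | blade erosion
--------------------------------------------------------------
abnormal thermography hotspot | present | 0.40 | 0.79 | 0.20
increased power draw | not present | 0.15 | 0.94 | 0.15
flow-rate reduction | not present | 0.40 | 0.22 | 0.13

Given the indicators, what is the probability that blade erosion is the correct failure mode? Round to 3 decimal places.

0.483

For each hypothesis, the unnormalized posterior weight is prior × product of the indicator likelihoods (using 1 − P(present | H) for each absent indicator):
  sensor drift: 0.34 × 0.40 × (1 − 0.15) × (1 − 0.40) = 0.06936
  cavitation: 0.18 × 0.79 × (1 − 0.94) × (1 − 0.22) = 0.006655
  blade erosion: 0.48 × 0.20 × (1 − 0.15) × (1 − 0.13) = 0.070992
The unnormalized weights sum to 0.14701.
P(blade erosion | evidence) = 0.070992 / 0.14701 ≈ 0.483.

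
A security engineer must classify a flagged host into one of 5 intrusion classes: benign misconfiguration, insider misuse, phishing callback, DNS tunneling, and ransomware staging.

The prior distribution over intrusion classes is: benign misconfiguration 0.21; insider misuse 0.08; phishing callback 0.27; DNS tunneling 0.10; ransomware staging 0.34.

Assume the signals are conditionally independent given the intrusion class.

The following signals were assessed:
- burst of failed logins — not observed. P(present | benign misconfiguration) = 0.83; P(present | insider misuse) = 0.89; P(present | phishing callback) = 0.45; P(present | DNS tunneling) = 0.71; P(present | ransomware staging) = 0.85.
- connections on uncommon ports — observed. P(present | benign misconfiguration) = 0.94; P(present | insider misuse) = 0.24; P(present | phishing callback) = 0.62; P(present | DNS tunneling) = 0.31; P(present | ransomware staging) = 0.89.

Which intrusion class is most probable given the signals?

phishing callback

Multiply each prior by the joint likelihood of the signal pattern (using 1 − P(present | H) for each absent signal):
  benign misconfiguration: 0.21 × (1 − 0.83) × 0.94 = 0.033558
  insider misuse: 0.08 × (1 − 0.89) × 0.24 = 0.002112
  phishing callback: 0.27 × (1 − 0.45) × 0.62 = 0.09207
  DNS tunneling: 0.10 × (1 − 0.71) × 0.31 = 0.00899
  ransomware staging: 0.34 × (1 − 0.85) × 0.89 = 0.04539
Normalizing constant Z = 0.033558 + 0.002112 + 0.09207 + 0.00899 + 0.04539 = 0.18212.
P(benign misconfiguration | evidence) ≈ 0.033558 / 0.18212 ≈ 0.184
P(insider misuse | evidence) ≈ 0.002112 / 0.18212 ≈ 0.012
P(phishing callback | evidence) ≈ 0.09207 / 0.18212 ≈ 0.506
P(DNS tunneling | evidence) ≈ 0.00899 / 0.18212 ≈ 0.049
P(ransomware staging | evidence) ≈ 0.04539 / 0.18212 ≈ 0.249
The largest is 0.506, so phishing callback is most probable.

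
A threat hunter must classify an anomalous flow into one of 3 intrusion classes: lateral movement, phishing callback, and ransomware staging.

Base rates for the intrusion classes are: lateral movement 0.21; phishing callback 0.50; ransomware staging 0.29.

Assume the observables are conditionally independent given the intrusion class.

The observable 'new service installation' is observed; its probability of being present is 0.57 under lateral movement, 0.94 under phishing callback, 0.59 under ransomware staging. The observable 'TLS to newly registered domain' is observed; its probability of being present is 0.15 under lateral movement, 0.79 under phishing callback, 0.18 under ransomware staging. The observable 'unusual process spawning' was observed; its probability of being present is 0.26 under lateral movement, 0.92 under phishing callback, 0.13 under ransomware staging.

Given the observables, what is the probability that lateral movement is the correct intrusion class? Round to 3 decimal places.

Multiply each prior by the joint likelihood of the observable pattern:
  lateral movement: 0.21 × 0.57 × 0.15 × 0.26 = 0.0046683
  phishing callback: 0.50 × 0.94 × 0.79 × 0.92 = 0.3416
  ransomware staging: 0.29 × 0.59 × 0.18 × 0.13 = 0.0040037
The unnormalized weights sum to 0.35027.
P(lateral movement | evidence) = 0.0046683 / 0.35027 ≈ 0.013.

0.013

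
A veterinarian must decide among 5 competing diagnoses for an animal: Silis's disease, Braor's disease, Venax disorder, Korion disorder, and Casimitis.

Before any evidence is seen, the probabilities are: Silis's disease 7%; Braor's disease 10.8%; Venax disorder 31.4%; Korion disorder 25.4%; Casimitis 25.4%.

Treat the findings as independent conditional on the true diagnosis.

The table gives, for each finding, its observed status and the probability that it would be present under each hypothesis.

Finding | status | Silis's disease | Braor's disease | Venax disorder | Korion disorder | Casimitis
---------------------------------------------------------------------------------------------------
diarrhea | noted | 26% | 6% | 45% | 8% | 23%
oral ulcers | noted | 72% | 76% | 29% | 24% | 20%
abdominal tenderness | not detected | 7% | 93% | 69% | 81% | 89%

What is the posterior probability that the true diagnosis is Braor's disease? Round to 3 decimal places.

0.013

For each hypothesis, the unnormalized posterior weight is prior × product of the finding likelihoods (using 1 − P(present | H) for each absent finding):
  Silis's disease: 0.070 × 0.26 × 0.72 × (1 − 0.07) = 0.012187
  Braor's disease: 0.108 × 0.06 × 0.76 × (1 − 0.93) = 0.00034474
  Venax disorder: 0.314 × 0.45 × 0.29 × (1 − 0.69) = 0.012703
  Korion disorder: 0.254 × 0.08 × 0.24 × (1 − 0.81) = 0.00092659
  Casimitis: 0.254 × 0.23 × 0.20 × (1 − 0.89) = 0.0012852
The unnormalized weights sum to 0.027446.
P(Braor's disease | evidence) = 0.00034474 / 0.027446 ≈ 0.013.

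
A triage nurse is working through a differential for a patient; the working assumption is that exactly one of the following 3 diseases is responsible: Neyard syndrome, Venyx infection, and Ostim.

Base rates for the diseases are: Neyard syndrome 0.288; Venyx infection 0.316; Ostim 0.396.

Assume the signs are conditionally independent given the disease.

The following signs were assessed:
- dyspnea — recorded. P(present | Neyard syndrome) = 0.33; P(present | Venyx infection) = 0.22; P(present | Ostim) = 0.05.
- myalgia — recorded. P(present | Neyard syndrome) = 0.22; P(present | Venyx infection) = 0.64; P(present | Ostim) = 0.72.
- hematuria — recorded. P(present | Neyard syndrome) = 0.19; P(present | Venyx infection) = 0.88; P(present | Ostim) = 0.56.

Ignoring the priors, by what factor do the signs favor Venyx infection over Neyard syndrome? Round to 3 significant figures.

Take the product of per-sign likelihoods under each hypothesis, then divide.
  Venyx infection: 0.22 × 0.64 × 0.88 = 0.1239
  Neyard syndrome: 0.33 × 0.22 × 0.19 = 0.013794
Bayes factor = 0.1239 / 0.013794 ≈ 8.98

8.98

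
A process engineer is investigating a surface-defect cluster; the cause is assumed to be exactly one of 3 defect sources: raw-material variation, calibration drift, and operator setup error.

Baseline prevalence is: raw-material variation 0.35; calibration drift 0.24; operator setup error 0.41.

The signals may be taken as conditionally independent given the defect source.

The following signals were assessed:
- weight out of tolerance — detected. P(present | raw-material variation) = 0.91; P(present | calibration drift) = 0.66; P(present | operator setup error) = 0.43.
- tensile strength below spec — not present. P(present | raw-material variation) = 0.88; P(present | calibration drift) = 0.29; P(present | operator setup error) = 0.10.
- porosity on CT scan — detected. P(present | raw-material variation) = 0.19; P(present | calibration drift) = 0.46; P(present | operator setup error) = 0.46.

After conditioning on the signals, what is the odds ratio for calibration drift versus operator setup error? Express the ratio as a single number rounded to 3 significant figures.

0.709

Posterior odds equal prior odds times the likelihood ratio; only the two competing hypotheses matter (using 1 − P(present | H) for each absent signal).
  calibration drift: 0.24 × 0.66 × (1 − 0.29) × 0.46 = 0.051733
  operator setup error: 0.41 × 0.43 × (1 − 0.10) × 0.46 = 0.072988
Odds(calibration drift : operator setup error) = 0.051733 / 0.072988 ≈ 0.709.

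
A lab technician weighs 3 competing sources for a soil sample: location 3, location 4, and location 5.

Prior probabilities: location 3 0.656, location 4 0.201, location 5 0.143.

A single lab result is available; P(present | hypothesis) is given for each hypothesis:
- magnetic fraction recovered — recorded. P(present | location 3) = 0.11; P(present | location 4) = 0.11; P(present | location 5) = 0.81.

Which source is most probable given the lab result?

location 5

Multiply each prior by the likelihood of the lab result:
  location 3: 0.656 × 0.11 = 0.07216
  location 4: 0.201 × 0.11 = 0.02211
  location 5: 0.143 × 0.81 = 0.11583
Marginal likelihood of the evidence = 0.2101.
P(location 3 | evidence) ≈ 0.07216 / 0.2101 ≈ 0.343
P(location 4 | evidence) ≈ 0.02211 / 0.2101 ≈ 0.105
P(location 5 | evidence) ≈ 0.11583 / 0.2101 ≈ 0.551
The largest is 0.551, so location 5 is most probable.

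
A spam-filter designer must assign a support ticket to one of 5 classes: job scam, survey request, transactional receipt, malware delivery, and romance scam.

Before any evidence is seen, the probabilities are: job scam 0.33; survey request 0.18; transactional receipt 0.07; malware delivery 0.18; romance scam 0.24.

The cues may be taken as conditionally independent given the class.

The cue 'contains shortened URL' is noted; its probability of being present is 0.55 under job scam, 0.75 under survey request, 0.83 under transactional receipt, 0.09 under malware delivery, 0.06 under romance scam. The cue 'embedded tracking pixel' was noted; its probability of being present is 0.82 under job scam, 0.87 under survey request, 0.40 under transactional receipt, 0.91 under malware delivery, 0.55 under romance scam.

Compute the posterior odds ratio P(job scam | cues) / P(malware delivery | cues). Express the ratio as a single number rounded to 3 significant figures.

10.1

Unnormalized posterior weight (prior times the cue likelihoods) for each of the two hypotheses:
  job scam: 0.33 × 0.55 × 0.82 = 0.14883
  malware delivery: 0.18 × 0.09 × 0.91 = 0.014742
Odds(job scam : malware delivery) = 0.14883 / 0.014742 ≈ 10.1.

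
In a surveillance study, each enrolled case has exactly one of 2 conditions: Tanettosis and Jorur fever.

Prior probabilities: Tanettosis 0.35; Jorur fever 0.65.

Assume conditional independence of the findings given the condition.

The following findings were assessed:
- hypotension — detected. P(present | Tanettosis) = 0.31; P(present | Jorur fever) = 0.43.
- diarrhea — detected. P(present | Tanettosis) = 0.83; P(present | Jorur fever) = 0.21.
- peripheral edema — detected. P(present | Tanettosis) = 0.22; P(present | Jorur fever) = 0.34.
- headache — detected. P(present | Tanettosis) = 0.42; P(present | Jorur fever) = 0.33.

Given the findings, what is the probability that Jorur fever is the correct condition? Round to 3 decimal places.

For each hypothesis, the unnormalized posterior weight is prior × product of the finding likelihoods:
  Tanettosis: 0.35 × 0.31 × 0.83 × 0.22 × 0.42 = 0.0083211
  Jorur fever: 0.65 × 0.43 × 0.21 × 0.34 × 0.33 = 0.0065856
Marginal likelihood of the evidence = 0.014907.
P(Jorur fever | evidence) = 0.0065856 / 0.014907 ≈ 0.442.

0.442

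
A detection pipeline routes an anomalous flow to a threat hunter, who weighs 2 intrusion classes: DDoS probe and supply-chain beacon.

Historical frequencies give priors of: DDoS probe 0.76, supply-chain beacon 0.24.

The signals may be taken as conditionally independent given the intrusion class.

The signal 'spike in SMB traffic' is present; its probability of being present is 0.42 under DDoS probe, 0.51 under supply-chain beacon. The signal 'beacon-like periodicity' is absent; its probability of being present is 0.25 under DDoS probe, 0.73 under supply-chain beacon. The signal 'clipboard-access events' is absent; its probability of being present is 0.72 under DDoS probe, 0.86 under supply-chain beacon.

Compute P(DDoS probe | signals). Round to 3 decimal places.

0.935

By Bayes' rule with conditional independence, the unnormalized weight for each hypothesis is prior × ∏ likelihoods (using 1 − P(present | H) for each absent signal):
  DDoS probe: 0.76 × 0.42 × (1 − 0.25) × (1 − 0.72) = 0.067032
  supply-chain beacon: 0.24 × 0.51 × (1 − 0.73) × (1 − 0.86) = 0.0046267
Normalizing constant Z = 0.067032 + 0.0046267 = 0.071659.
P(DDoS probe | evidence) = 0.067032 / 0.071659 ≈ 0.935.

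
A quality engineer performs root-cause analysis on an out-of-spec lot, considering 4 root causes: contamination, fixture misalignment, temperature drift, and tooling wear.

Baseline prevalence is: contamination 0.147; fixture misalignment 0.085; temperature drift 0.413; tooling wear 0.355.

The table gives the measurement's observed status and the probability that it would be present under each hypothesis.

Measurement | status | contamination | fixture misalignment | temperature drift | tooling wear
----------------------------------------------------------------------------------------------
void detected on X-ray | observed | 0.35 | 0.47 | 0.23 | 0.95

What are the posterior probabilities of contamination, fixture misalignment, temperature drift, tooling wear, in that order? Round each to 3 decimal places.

By Bayes' rule, the unnormalized weight for each hypothesis is prior × likelihood:
  contamination: 0.147 × 0.35 = 0.05145
  fixture misalignment: 0.085 × 0.47 = 0.03995
  temperature drift: 0.413 × 0.23 = 0.09499
  tooling wear: 0.355 × 0.95 = 0.33725
Marginal likelihood of the evidence = 0.52364.
P(contamination | evidence) = 0.05145 / 0.52364 ≈ 0.098
P(fixture misalignment | evidence) = 0.03995 / 0.52364 ≈ 0.076
P(temperature drift | evidence) = 0.09499 / 0.52364 ≈ 0.181
P(tooling wear | evidence) = 0.33725 / 0.52364 ≈ 0.644

0.098, 0.076, 0.181, 0.644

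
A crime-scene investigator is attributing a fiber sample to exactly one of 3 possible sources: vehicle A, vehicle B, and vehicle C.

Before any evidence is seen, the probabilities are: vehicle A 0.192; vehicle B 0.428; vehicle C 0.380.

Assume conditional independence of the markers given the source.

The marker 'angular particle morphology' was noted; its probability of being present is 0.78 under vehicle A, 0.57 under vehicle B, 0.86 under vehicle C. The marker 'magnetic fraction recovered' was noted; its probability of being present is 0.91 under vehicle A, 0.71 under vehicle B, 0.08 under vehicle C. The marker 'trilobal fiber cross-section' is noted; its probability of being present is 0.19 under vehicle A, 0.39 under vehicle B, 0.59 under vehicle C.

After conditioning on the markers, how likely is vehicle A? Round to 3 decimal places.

For each hypothesis, the unnormalized posterior weight is prior × product of the marker likelihoods:
  vehicle A: 0.192 × 0.78 × 0.91 × 0.19 = 0.025894
  vehicle B: 0.428 × 0.57 × 0.71 × 0.39 = 0.067553
  vehicle C: 0.380 × 0.86 × 0.08 × 0.59 = 0.015425
Marginal likelihood of the evidence = 0.10887.
P(vehicle A | evidence) = 0.025894 / 0.10887 ≈ 0.238.

0.238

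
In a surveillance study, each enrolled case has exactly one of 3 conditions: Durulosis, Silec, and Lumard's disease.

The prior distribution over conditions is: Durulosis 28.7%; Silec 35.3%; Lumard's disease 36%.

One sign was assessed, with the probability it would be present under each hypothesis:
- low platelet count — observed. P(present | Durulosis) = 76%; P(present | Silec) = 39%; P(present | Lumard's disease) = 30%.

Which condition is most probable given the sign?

Durulosis

By Bayes' rule, the unnormalized weight for each hypothesis is prior × likelihood:
  Durulosis: 0.287 × 0.76 = 0.21812
  Silec: 0.353 × 0.39 = 0.13767
  Lumard's disease: 0.360 × 0.30 = 0.108
The unnormalized weights sum to 0.46379.
P(Durulosis | evidence) ≈ 0.21812 / 0.46379 ≈ 0.470
P(Silec | evidence) ≈ 0.13767 / 0.46379 ≈ 0.297
P(Lumard's disease | evidence) ≈ 0.108 / 0.46379 ≈ 0.233
The largest is 0.470, so Durulosis is most probable.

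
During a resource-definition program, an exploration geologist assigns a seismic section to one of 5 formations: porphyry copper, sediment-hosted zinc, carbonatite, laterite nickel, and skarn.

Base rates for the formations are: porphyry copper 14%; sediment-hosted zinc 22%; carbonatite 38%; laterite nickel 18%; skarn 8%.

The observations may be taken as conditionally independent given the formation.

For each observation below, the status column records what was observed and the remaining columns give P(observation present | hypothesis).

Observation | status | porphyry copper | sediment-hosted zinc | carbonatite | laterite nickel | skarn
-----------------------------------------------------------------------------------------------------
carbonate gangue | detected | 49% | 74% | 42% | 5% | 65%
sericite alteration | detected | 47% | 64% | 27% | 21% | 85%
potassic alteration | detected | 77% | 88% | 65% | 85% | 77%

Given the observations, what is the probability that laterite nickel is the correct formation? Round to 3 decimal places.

By Bayes' rule with conditional independence, the unnormalized weight for each hypothesis is prior × ∏ likelihoods:
  porphyry copper: 0.14 × 0.49 × 0.47 × 0.77 = 0.024826
  sediment-hosted zinc: 0.22 × 0.74 × 0.64 × 0.88 = 0.091689
  carbonatite: 0.38 × 0.42 × 0.27 × 0.65 = 0.02801
  laterite nickel: 0.18 × 0.05 × 0.21 × 0.85 = 0.0016065
  skarn: 0.08 × 0.65 × 0.85 × 0.77 = 0.034034
The unnormalized weights sum to 0.18017.
P(laterite nickel | evidence) = 0.0016065 / 0.18017 ≈ 0.009.

0.009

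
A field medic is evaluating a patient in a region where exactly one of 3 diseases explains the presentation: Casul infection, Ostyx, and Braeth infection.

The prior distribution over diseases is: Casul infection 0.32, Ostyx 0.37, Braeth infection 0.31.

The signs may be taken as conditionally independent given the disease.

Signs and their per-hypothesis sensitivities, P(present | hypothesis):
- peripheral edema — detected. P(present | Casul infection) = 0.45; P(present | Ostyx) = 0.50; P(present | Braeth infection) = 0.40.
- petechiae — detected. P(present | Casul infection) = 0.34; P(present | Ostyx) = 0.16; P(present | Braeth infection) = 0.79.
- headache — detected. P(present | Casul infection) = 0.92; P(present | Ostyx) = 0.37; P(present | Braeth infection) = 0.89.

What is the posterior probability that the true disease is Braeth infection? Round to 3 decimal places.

Multiply each prior by the joint likelihood of the sign pattern:
  Casul infection: 0.32 × 0.45 × 0.34 × 0.92 = 0.045043
  Ostyx: 0.37 × 0.50 × 0.16 × 0.37 = 0.010952
  Braeth infection: 0.31 × 0.40 × 0.79 × 0.89 = 0.087184
The unnormalized weights sum to 0.14318.
P(Braeth infection | evidence) = 0.087184 / 0.14318 ≈ 0.609.

0.609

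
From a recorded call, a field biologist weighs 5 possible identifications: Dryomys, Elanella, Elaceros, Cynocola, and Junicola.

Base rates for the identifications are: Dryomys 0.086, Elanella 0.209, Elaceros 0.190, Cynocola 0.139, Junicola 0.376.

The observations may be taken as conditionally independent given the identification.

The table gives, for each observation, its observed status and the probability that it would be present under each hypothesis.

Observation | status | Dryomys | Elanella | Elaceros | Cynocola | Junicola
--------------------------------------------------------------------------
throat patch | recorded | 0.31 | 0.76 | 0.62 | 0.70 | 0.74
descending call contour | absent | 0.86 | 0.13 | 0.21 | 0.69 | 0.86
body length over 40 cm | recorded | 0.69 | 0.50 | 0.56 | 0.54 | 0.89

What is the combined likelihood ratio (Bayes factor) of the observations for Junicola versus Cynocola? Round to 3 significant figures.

Joint likelihood of the evidence pattern under each hypothesis (using 1 − P(present | H) for each absent observation):
  Junicola: 0.74 × (1 − 0.86) × 0.89 = 0.092204
  Cynocola: 0.70 × (1 − 0.69) × 0.54 = 0.11718
Bayes factor = 0.092204 / 0.11718 ≈ 0.787

0.787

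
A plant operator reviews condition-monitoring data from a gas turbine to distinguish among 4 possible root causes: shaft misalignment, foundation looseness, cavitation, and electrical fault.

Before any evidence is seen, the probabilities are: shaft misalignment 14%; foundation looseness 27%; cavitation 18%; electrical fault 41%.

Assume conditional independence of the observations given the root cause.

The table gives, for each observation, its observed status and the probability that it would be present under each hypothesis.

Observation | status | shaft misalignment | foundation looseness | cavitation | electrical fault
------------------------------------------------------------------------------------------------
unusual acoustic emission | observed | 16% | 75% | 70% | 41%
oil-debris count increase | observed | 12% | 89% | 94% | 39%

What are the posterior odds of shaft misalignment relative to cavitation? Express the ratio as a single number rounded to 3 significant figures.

0.0227

Unnormalized posterior weight (prior times the observation likelihoods) for each of the two hypotheses:
  shaft misalignment: 0.14 × 0.16 × 0.12 = 0.002688
  cavitation: 0.18 × 0.70 × 0.94 = 0.11844
Posterior odds = 0.002688 / 0.11844 ≈ 0.0227.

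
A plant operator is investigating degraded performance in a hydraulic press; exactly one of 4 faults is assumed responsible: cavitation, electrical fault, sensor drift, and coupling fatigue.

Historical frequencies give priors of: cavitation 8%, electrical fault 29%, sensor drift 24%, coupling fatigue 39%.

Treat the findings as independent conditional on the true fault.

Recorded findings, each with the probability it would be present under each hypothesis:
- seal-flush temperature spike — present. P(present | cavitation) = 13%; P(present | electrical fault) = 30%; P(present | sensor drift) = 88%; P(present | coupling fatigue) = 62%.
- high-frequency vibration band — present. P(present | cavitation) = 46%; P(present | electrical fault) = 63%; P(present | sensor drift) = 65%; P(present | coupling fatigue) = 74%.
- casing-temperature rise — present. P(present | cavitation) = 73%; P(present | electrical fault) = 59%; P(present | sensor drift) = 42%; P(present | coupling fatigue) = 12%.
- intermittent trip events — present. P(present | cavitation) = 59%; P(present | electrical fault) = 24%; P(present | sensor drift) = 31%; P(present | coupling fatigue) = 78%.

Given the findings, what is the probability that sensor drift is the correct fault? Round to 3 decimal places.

By Bayes' rule with conditional independence, the unnormalized weight for each hypothesis is prior × ∏ likelihoods:
  cavitation: 0.08 × 0.13 × 0.46 × 0.73 × 0.59 = 0.0020605
  electrical fault: 0.29 × 0.30 × 0.63 × 0.59 × 0.24 = 0.0077611
  sensor drift: 0.24 × 0.88 × 0.65 × 0.42 × 0.31 = 0.017874
  coupling fatigue: 0.39 × 0.62 × 0.74 × 0.12 × 0.78 = 0.016748
Normalizing constant Z = 0.0020605 + 0.0077611 + 0.017874 + 0.016748 = 0.044443.
P(sensor drift | evidence) = 0.017874 / 0.044443 ≈ 0.402.

0.402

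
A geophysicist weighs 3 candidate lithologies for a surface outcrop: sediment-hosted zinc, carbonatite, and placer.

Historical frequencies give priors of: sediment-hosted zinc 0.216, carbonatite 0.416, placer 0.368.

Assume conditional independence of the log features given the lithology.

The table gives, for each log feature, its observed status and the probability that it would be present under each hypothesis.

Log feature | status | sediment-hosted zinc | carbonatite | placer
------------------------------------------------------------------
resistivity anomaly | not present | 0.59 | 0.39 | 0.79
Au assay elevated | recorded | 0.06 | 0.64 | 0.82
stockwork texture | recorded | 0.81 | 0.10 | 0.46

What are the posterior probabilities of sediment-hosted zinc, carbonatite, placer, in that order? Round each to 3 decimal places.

By Bayes' rule with conditional independence, the unnormalized weight for each hypothesis is prior × ∏ likelihoods (using 1 − P(present | H) for each absent log feature):
  sediment-hosted zinc: 0.216 × (1 − 0.59) × 0.06 × 0.81 = 0.004304
  carbonatite: 0.416 × (1 − 0.39) × 0.64 × 0.10 = 0.016241
  placer: 0.368 × (1 − 0.79) × 0.82 × 0.46 = 0.02915
Normalizing constant Z = 0.004304 + 0.016241 + 0.02915 = 0.049695.
P(sediment-hosted zinc | evidence) = 0.004304 / 0.049695 ≈ 0.087
P(carbonatite | evidence) = 0.016241 / 0.049695 ≈ 0.327
P(placer | evidence) = 0.02915 / 0.049695 ≈ 0.587

0.087, 0.327, 0.587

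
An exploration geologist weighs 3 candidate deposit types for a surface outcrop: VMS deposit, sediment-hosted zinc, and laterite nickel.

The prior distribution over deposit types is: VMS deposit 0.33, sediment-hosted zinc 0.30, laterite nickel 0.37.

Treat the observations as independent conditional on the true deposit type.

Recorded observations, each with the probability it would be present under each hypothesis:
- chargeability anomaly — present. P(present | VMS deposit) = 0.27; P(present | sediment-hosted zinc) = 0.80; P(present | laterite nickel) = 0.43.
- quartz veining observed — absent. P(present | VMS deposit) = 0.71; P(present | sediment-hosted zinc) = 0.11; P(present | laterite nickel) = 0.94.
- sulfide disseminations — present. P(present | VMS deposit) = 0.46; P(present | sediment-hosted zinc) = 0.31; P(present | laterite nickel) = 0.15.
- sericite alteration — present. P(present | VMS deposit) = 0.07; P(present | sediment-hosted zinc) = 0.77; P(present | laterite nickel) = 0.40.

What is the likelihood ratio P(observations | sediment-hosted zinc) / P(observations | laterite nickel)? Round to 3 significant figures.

The Bayes factor is the ratio of the joint likelihoods of the evidence pattern under the two hypotheses (using 1 − P(present | H) for each absent observation).
  sediment-hosted zinc: 0.80 × (1 − 0.11) × 0.31 × 0.77 = 0.16995
  laterite nickel: 0.43 × (1 − 0.94) × 0.15 × 0.40 = 0.001548
Bayes factor = 0.16995 / 0.001548 ≈ 110

110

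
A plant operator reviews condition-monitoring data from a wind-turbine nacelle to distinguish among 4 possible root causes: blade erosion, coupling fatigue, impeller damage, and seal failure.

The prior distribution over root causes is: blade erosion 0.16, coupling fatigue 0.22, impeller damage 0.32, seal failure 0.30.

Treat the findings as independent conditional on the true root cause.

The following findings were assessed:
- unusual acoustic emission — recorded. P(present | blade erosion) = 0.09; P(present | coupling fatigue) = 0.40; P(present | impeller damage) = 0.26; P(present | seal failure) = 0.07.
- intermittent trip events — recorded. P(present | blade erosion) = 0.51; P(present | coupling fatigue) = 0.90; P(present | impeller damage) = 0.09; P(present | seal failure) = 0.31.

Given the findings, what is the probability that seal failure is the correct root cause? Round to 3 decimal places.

0.065

Multiply each prior by the joint likelihood of the evidence pattern:
  blade erosion: 0.16 × 0.09 × 0.51 = 0.007344
  coupling fatigue: 0.22 × 0.40 × 0.90 = 0.0792
  impeller damage: 0.32 × 0.26 × 0.09 = 0.007488
  seal failure: 0.30 × 0.07 × 0.31 = 0.00651
The unnormalized weights sum to 0.10054.
P(seal failure | evidence) = 0.00651 / 0.10054 ≈ 0.065.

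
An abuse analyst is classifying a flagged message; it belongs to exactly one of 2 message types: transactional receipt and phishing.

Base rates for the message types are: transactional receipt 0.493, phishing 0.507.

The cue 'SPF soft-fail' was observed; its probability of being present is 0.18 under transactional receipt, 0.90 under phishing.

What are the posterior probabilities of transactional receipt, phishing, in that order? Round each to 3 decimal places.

0.163, 0.837

Multiply each prior by the likelihood of the cue:
  transactional receipt: 0.493 × 0.18 = 0.08874
  phishing: 0.507 × 0.90 = 0.4563
The unnormalized weights sum to 0.54504.
P(transactional receipt | evidence) = 0.08874 / 0.54504 ≈ 0.163
P(phishing | evidence) = 0.4563 / 0.54504 ≈ 0.837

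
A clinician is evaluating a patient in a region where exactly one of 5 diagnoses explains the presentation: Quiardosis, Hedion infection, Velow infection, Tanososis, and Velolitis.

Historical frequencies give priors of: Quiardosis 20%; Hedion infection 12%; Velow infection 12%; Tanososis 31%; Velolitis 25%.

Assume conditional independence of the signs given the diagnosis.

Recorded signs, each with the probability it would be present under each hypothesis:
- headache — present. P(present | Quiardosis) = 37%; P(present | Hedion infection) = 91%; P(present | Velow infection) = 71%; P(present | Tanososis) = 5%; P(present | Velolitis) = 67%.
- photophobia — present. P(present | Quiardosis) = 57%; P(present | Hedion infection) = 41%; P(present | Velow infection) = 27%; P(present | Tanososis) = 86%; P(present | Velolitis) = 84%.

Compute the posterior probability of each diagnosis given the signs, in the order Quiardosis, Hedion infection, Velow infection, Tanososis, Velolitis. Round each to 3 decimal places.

0.160, 0.170, 0.087, 0.050, 0.533

Multiply each prior by the joint likelihood of the sign pattern:
  Quiardosis: 0.20 × 0.37 × 0.57 = 0.04218
  Hedion infection: 0.12 × 0.91 × 0.41 = 0.044772
  Velow infection: 0.12 × 0.71 × 0.27 = 0.023004
  Tanososis: 0.31 × 0.05 × 0.86 = 0.01333
  Velolitis: 0.25 × 0.67 × 0.84 = 0.1407
The unnormalized weights sum to 0.26399.
P(Quiardosis | evidence) = 0.04218 / 0.26399 ≈ 0.160
P(Hedion infection | evidence) = 0.044772 / 0.26399 ≈ 0.170
P(Velow infection | evidence) = 0.023004 / 0.26399 ≈ 0.087
P(Tanososis | evidence) = 0.01333 / 0.26399 ≈ 0.050
P(Velolitis | evidence) = 0.1407 / 0.26399 ≈ 0.533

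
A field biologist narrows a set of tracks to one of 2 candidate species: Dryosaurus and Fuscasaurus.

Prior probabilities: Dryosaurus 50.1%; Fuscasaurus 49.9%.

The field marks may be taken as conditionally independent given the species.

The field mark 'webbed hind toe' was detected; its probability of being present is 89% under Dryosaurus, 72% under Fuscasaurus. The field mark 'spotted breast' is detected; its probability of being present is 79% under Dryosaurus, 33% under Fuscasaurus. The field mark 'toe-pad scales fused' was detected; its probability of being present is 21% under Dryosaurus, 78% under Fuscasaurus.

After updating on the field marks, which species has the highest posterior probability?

Fuscasaurus

Multiply each prior by the joint likelihood of the field mark pattern:
  Dryosaurus: 0.501 × 0.89 × 0.79 × 0.21 = 0.073973
  Fuscasaurus: 0.499 × 0.72 × 0.33 × 0.78 = 0.092479
Normalizing constant Z = 0.073973 + 0.092479 = 0.16645.
P(Dryosaurus | evidence) ≈ 0.073973 / 0.16645 ≈ 0.444
P(Fuscasaurus | evidence) ≈ 0.092479 / 0.16645 ≈ 0.556
The largest is 0.556, so Fuscasaurus is most probable.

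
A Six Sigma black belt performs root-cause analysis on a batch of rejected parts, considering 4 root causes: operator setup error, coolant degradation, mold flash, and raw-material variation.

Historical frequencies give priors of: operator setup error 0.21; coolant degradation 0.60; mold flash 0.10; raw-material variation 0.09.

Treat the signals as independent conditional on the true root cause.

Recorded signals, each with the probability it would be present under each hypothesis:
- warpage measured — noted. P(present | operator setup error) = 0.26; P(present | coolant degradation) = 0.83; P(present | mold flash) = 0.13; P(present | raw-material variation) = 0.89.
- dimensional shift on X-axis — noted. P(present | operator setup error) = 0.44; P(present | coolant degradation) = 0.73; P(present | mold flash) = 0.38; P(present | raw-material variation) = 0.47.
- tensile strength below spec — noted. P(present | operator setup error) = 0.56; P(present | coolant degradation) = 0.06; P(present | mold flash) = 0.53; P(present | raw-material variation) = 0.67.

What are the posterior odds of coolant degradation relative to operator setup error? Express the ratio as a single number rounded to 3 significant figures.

1.62

Posterior odds equal prior odds times the likelihood ratio; only the two competing hypotheses matter.
  coolant degradation: 0.60 × 0.83 × 0.73 × 0.06 = 0.021812
  operator setup error: 0.21 × 0.26 × 0.44 × 0.56 = 0.013453
Odds(coolant degradation : operator setup error) = 0.021812 / 0.013453 ≈ 1.62.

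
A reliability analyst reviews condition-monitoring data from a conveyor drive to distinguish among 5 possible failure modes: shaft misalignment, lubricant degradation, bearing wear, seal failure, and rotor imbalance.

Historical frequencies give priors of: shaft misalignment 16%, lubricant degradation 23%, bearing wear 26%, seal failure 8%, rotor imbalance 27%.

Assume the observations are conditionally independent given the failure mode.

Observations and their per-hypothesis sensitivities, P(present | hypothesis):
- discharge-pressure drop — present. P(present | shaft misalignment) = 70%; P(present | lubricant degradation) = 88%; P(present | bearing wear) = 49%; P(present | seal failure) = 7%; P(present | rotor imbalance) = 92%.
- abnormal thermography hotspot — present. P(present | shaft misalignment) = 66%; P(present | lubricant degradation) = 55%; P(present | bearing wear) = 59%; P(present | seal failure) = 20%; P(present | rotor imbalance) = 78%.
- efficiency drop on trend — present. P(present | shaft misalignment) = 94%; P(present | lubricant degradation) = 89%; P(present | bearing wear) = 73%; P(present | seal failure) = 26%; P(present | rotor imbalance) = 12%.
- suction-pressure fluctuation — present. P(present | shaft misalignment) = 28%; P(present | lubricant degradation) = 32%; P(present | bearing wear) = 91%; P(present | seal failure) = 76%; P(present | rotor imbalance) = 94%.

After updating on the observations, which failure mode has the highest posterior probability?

bearing wear

Multiply each prior by the joint likelihood of the evidence pattern:
  shaft misalignment: 0.16 × 0.70 × 0.66 × 0.94 × 0.28 = 0.019456
  lubricant degradation: 0.23 × 0.88 × 0.55 × 0.89 × 0.32 = 0.031704
  bearing wear: 0.26 × 0.49 × 0.59 × 0.73 × 0.91 = 0.049933
  seal failure: 0.08 × 0.07 × 0.20 × 0.26 × 0.76 = 0.00022131
  rotor imbalance: 0.27 × 0.92 × 0.78 × 0.12 × 0.94 = 0.021855
Marginal likelihood of the evidence = 0.12317.
P(shaft misalignment | evidence) ≈ 0.019456 / 0.12317 ≈ 0.158
P(lubricant degradation | evidence) ≈ 0.031704 / 0.12317 ≈ 0.257
P(bearing wear | evidence) ≈ 0.049933 / 0.12317 ≈ 0.405
P(seal failure | evidence) ≈ 0.00022131 / 0.12317 ≈ 0.002
P(rotor imbalance | evidence) ≈ 0.021855 / 0.12317 ≈ 0.177
The largest is 0.405, so bearing wear is most probable.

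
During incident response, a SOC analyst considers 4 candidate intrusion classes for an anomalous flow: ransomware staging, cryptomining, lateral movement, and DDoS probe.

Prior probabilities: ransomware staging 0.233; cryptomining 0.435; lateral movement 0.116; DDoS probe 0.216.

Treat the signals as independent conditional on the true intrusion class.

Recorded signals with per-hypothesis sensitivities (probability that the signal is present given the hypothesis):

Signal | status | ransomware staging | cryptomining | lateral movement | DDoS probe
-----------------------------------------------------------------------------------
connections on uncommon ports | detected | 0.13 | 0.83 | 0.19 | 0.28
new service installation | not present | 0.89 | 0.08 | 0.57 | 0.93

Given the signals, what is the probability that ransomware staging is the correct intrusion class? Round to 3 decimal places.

By Bayes' rule with conditional independence, the unnormalized weight for each hypothesis is prior × ∏ likelihoods (using 1 − P(present | H) for each absent signal):
  ransomware staging: 0.233 × 0.13 × (1 − 0.89) = 0.0033319
  cryptomining: 0.435 × 0.83 × (1 − 0.08) = 0.33217
  lateral movement: 0.116 × 0.19 × (1 − 0.57) = 0.0094772
  DDoS probe: 0.216 × 0.28 × (1 − 0.93) = 0.0042336
Normalizing constant Z = 0.0033319 + 0.33217 + 0.0094772 + 0.0042336 = 0.34921.
P(ransomware staging | evidence) = 0.0033319 / 0.34921 ≈ 0.010.

0.010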